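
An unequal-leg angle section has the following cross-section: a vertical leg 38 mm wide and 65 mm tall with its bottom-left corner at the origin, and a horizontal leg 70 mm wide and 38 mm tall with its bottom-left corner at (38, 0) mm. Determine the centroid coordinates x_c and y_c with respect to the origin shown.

x_c = 47.00 mm, y_c = 25.50 mm

vertical leg: A = 38 × 65 = 2470.00, centroid at (19.00, 32.50).
horizontal leg: A = 70 × 38 = 2660.00, centroid at (73.00, 19.00).
ΣA = 5130.00 mm², ΣAx_c = 241110.00 mm³, ΣAy_c = 130815.00 mm³.
x_c = 241110.00/5130.00 = 47.00 mm; y_c = 130815.00/5130.00 = 25.50 mm.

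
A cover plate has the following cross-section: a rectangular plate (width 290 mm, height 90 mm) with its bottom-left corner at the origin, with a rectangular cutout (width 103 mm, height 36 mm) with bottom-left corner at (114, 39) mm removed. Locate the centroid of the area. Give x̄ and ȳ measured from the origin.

x̄ = 141.61 mm, ȳ = 43.01 mm

plate: A = 290 × 90 = 26100.00, centroid at (145.00, 45.00).
hole: A = −(103 × 36) = -3708.00, centroid at (165.50, 57.00).
ΣA = 22392.00 mm², ΣAx̄ = 3170826.00 mm³, ΣAȳ = 963144.00 mm³.
x̄ = 3170826.00/22392.00 = 141.61 mm; ȳ = 963144.00/22392.00 = 43.01 mm.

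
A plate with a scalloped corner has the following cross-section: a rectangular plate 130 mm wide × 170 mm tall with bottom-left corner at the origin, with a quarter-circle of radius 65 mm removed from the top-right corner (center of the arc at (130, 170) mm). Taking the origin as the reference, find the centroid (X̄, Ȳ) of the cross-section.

Part | A | x̄ᵢ | ȳᵢ | A·x̄ᵢ | A·ȳᵢ
plate | 22100.00 | 65.00 | 85.00 | 1436500.00 | 1878500.00
removed quarter-circle | -3318.31 | 102.41 | 142.41 | -339838.27 | -472570.56
Σ | 18781.69 |  |  | 1096661.73 | 1405929.44
X̄ = 1096661.73 / 18781.69 = 58.39 mm
Ȳ = 1405929.44 / 18781.69 = 74.86 mm

X̄ = 58.39 mm, Ȳ = 74.86 mm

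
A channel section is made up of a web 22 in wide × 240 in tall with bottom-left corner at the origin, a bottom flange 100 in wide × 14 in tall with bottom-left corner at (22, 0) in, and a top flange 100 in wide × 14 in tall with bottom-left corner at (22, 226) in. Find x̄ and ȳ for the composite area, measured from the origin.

x̄ = 32.14 in, ȳ = 120.00 in

web: A = 22 × 240 = 5280.00, centroid at (11.00, 120.00).
bottom flange: A = 100 × 14 = 1400.00, centroid at (72.00, 7.00).
top flange: A = 100 × 14 = 1400.00, centroid at (72.00, 233.00).
ΣA = 8080.00 in², ΣAx̄ = 259680.00 in³, ΣAȳ = 969600.00 in³.
x̄ = 259680.00/8080.00 = 32.14 in; ȳ = 969600.00/8080.00 = 120.00 in.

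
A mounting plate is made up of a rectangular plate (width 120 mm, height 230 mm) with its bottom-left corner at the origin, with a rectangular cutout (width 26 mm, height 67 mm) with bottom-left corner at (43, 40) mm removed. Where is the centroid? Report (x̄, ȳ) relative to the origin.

x̄ = 60.27 mm, ȳ = 117.80 mm

plate: A = 120 × 230 = 27600.00, centroid at (60.00, 115.00).
hole: A = −(26 × 67) = -1742.00, centroid at (56.00, 73.50).
ΣA = 25858.00 mm²
ΣAx̄ = (27600.00)(60.00) + (-1742.00)(56.00) = 1558448.00 mm³
ΣAȳ = (27600.00)(115.00) + (-1742.00)(73.50) = 3045963.00 mm³
x̄ = 1558448.00 / 25858.00 = 60.27 mm
ȳ = 3045963.00 / 25858.00 = 117.80 mm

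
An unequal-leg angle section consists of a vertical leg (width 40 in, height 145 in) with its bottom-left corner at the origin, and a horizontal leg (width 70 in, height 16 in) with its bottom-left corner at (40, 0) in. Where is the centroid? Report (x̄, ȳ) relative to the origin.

Part | A | x̄ᵢ | ȳᵢ | A·x̄ᵢ | A·ȳᵢ
vertical leg | 5800.00 | 20.00 | 72.50 | 116000.00 | 420500.00
horizontal leg | 1120.00 | 75.00 | 8.00 | 84000.00 | 8960.00
Σ | 6920.00 |  |  | 200000.00 | 429460.00
x̄ = 200000.00 / 6920.00 = 28.90 in
ȳ = 429460.00 / 6920.00 = 62.06 in

x̄ = 28.90 in, ȳ = 62.06 in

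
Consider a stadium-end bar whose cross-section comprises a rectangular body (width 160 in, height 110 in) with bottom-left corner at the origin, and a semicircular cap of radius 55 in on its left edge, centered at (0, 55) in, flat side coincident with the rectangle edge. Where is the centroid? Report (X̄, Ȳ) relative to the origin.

rectangular body: A = 160 × 110 = 17600.00, centroid at (80.00, 55.00).
semicircular end: A = ½π·55² = 4751.66, centroid at (-23.34, 55.00).
ΣA = 22351.66 in²
ΣAX̄ = (17600.00)(80.00) + (4751.66)(-23.34) = 1297083.33 in³
ΣAȲ = (17600.00)(55.00) + (4751.66)(55.00) = 1229341.24 in³
X̄ = 1297083.33 / 22351.66 = 58.03 in
Ȳ = 1229341.24 / 22351.66 = 55.00 in

X̄ = 58.03 in, Ȳ = 55.00 in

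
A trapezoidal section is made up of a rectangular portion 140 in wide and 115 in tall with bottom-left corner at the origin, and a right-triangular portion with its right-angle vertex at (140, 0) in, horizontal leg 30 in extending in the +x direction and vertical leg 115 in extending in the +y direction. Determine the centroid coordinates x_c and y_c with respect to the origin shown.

rectangular portion: A = 140 × 115 = 16100.00, centroid at (70.00, 57.50).
triangular portion: A = ½·30·115 = 1725.00, centroid at (150.00, 38.33).
ΣA = 17825.00 in²
ΣAx_c = (16100.00)(70.00) + (1725.00)(150.00) = 1385750.00 in³
ΣAy_c = (16100.00)(57.50) + (1725.00)(38.33) = 991875.00 in³
x_c = 1385750.00 / 17825.00 = 77.74 in
y_c = 991875.00 / 17825.00 = 55.65 in

x_c = 77.74 in, y_c = 55.65 in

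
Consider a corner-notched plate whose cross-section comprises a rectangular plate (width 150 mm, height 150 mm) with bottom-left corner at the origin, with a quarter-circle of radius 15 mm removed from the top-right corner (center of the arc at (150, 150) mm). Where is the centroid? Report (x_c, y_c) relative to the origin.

x_c = 74.46 mm, y_c = 74.46 mm

plate: A = 150 × 150 = 22500.00, centroid at (75.00, 75.00).
removed quarter-circle: A = −¼π·15² = -176.71, centroid at (143.63, 143.63).
ΣA = 22323.29 mm², ΣAx_c = 1662117.81 mm³, ΣAy_c = 1662117.81 mm³.
x_c = 1662117.81/22323.29 = 74.46 mm; y_c = 1662117.81/22323.29 = 74.46 mm.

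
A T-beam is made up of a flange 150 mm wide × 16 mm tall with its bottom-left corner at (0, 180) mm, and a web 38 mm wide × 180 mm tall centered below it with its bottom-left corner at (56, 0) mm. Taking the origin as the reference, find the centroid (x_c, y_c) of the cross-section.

web: A = 38 × 180 = 6840.00, centroid at (75.00, 90.00).
flange: A = 150 × 16 = 2400.00, centroid at (75.00, 188.00).
ΣA = 9240.00 mm², ΣAx_c = 693000.00 mm³, ΣAy_c = 1066800.00 mm³.
x_c = 693000.00/9240.00 = 75.00 mm; y_c = 1066800.00/9240.00 = 115.45 mm.

x_c = 75.00 mm, y_c = 115.45 mm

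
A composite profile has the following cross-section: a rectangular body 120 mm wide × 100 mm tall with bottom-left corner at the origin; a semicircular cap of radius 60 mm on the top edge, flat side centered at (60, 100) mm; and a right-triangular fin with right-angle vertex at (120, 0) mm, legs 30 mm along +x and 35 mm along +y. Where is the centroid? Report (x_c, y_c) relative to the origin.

Part | A | x̄ᵢ | ȳᵢ | A·x̄ᵢ | A·ȳᵢ
rectangular body | 12000.00 | 60.00 | 50.00 | 720000.00 | 600000.00
semicircular top | 5654.87 | 60.00 | 125.46 | 339292.01 | 709486.68
triangular fin | 525.00 | 130.00 | 11.67 | 68250.00 | 6125.00
Σ | 18179.87 |  |  | 1127542.01 | 1315611.68
x_c = 1127542.01 / 18179.87 = 62.02 mm
y_c = 1315611.68 / 18179.87 = 72.37 mm

x_c = 62.02 mm, y_c = 72.37 mm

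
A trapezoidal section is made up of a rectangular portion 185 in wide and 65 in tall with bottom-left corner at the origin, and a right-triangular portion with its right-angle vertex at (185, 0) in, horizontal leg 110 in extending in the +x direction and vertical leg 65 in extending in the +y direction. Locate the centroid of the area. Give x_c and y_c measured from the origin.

rectangular portion: A = 185 × 65 = 12025.00, centroid at (92.50, 32.50).
triangular portion: A = ½·110·65 = 3575.00, centroid at (221.67, 21.67).
ΣA = 15600.00 in², ΣAx_c = 1904770.83 in³, ΣAy_c = 468270.83 in³.
x_c = 1904770.83/15600.00 = 122.10 in; y_c = 468270.83/15600.00 = 30.02 in.

x_c = 122.10 in, y_c = 30.02 in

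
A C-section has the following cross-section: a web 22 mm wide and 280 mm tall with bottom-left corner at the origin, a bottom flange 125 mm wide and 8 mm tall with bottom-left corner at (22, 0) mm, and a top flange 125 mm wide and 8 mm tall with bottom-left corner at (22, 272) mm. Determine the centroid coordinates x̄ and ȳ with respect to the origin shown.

Part | A | x̄ᵢ | ȳᵢ | A·x̄ᵢ | A·ȳᵢ
web | 6160.00 | 11.00 | 140.00 | 67760.00 | 862400.00
bottom flange | 1000.00 | 84.50 | 4.00 | 84500.00 | 4000.00
top flange | 1000.00 | 84.50 | 276.00 | 84500.00 | 276000.00
Σ | 8160.00 |  |  | 236760.00 | 1142400.00
x̄ = 236760.00 / 8160.00 = 29.01 mm
ȳ = 1142400.00 / 8160.00 = 140.00 mm

x̄ = 29.01 mm, ȳ = 140.00 mm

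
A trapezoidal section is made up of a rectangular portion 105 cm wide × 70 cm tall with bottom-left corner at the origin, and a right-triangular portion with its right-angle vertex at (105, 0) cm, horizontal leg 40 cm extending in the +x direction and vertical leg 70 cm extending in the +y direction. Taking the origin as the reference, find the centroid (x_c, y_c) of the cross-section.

x_c = 63.03 cm, y_c = 33.13 cm

rectangular portion: A = 105 × 70 = 7350.00, centroid at (52.50, 35.00).
triangular portion: A = ½·40·70 = 1400.00, centroid at (118.33, 23.33).
ΣA = 8750.00 cm²
ΣAx_c = (7350.00)(52.50) + (1400.00)(118.33) = 551541.67 cm³
ΣAy_c = (7350.00)(35.00) + (1400.00)(23.33) = 289916.67 cm³
x_c = 551541.67 / 8750.00 = 63.03 cm
y_c = 289916.67 / 8750.00 = 33.13 cm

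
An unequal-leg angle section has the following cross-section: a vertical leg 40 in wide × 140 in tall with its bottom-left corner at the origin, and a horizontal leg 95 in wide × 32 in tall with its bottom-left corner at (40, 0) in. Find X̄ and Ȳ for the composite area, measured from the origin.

X̄ = 43.75 in, Ȳ = 51.00 in

vertical leg: A = 40 × 140 = 5600.00, centroid at (20.00, 70.00).
horizontal leg: A = 95 × 32 = 3040.00, centroid at (87.50, 16.00).
ΣA = 8640.00 in²
ΣAX̄ = (5600.00)(20.00) + (3040.00)(87.50) = 378000.00 in³
ΣAȲ = (5600.00)(70.00) + (3040.00)(16.00) = 440640.00 in³
X̄ = 378000.00 / 8640.00 = 43.75 in
Ȳ = 440640.00 / 8640.00 = 51.00 in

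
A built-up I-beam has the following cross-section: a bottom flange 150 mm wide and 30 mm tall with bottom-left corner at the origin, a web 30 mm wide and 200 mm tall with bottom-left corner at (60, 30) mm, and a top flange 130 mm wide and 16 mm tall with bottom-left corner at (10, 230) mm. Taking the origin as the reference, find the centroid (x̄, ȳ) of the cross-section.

bottom flange: A = 150 × 30 = 4500.00, centroid at (75.00, 15.00).
web: A = 30 × 200 = 6000.00, centroid at (75.00, 130.00).
top flange: A = 130 × 16 = 2080.00, centroid at (75.00, 238.00).
ΣA = 12580.00 mm², ΣAx̄ = 943500.00 mm³, ΣAȳ = 1342540.00 mm³.
x̄ = 943500.00/12580.00 = 75.00 mm; ȳ = 1342540.00/12580.00 = 106.72 mm.

x̄ = 75.00 mm, ȳ = 106.72 mm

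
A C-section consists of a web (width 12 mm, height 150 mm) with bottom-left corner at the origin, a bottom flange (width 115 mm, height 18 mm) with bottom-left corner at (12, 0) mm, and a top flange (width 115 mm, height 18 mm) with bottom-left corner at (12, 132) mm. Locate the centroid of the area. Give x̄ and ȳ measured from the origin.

web: A = 12 × 150 = 1800.00, centroid at (6.00, 75.00).
bottom flange: A = 115 × 18 = 2070.00, centroid at (69.50, 9.00).
top flange: A = 115 × 18 = 2070.00, centroid at (69.50, 141.00).
ΣA = 5940.00 mm²
ΣAx̄ = (1800.00)(6.00) + (2070.00)(69.50) + (2070.00)(69.50) = 298530.00 mm³
ΣAȳ = (1800.00)(75.00) + (2070.00)(9.00) + (2070.00)(141.00) = 445500.00 mm³
x̄ = 298530.00 / 5940.00 = 50.26 mm
ȳ = 445500.00 / 5940.00 = 75.00 mm

x̄ = 50.26 mm, ȳ = 75.00 mm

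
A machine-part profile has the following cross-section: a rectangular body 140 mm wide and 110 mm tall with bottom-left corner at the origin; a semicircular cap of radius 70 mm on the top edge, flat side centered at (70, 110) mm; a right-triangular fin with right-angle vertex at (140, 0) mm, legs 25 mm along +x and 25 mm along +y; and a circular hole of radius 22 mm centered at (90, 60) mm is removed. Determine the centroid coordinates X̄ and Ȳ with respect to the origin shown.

X̄ = 69.73 mm, Ȳ = 83.77 mm

rectangular body: A = 140 × 110 = 15400.00, centroid at (70.00, 55.00).
semicircular top: A = ½π·70² = 7696.90, centroid at (70.00, 139.71).
triangular fin: A = ½·25·25 = 312.50, centroid at (148.33, 8.33).
hole: A = −π·22² = -1520.53, centroid at (90.00, 60.00).
ΣA = 21888.87 mm², ΣAX̄ = 1526289.53 mm³, ΣAȲ = 1833698.20 mm³.
X̄ = 1526289.53/21888.87 = 69.73 mm; Ȳ = 1833698.20/21888.87 = 83.77 mm.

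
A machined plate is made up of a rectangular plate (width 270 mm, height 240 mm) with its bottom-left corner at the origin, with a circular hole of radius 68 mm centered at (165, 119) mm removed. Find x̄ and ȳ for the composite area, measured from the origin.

x̄ = 126.33 mm, ȳ = 120.29 mm

plate: A = 270 × 240 = 64800.00, centroid at (135.00, 120.00).
hole: A = −π·68² = -14526.72, centroid at (165.00, 119.00).
ΣA = 50273.28 mm²
ΣAx̄ = (64800.00)(135.00) + (-14526.72)(165.00) = 6351090.47 mm³
ΣAȳ = (64800.00)(120.00) + (-14526.72)(119.00) = 6047319.79 mm³
x̄ = 6351090.47 / 50273.28 = 126.33 mm
ȳ = 6047319.79 / 50273.28 = 120.29 mm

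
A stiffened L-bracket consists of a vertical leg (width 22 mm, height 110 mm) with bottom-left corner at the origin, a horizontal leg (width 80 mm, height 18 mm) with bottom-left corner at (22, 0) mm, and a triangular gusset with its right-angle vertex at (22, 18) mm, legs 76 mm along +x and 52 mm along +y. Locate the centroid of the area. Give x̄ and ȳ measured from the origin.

x̄ = 35.89 mm, ȳ = 36.99 mm

vertical leg: A = 22 × 110 = 2420.00, centroid at (11.00, 55.00).
horizontal leg: A = 80 × 18 = 1440.00, centroid at (62.00, 9.00).
gusset: A = ½·76·52 = 1976.00, centroid at (47.33, 35.33).
ΣA = 5836.00 mm², ΣAx̄ = 209430.67 mm³, ΣAȳ = 215878.67 mm³.
x̄ = 209430.67/5836.00 = 35.89 mm; ȳ = 215878.67/5836.00 = 36.99 mm.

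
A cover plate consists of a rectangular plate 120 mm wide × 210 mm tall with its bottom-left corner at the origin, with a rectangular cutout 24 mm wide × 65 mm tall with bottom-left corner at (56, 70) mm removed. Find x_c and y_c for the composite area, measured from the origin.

x_c = 59.47 mm, y_c = 105.16 mm

Part | A | x̄ᵢ | ȳᵢ | A·x̄ᵢ | A·ȳᵢ
plate | 25200.00 | 60.00 | 105.00 | 1512000.00 | 2646000.00
hole | -1560.00 | 68.00 | 102.50 | -106080.00 | -159900.00
Σ | 23640.00 |  |  | 1405920.00 | 2486100.00
x_c = 1405920.00 / 23640.00 = 59.47 mm
y_c = 2486100.00 / 23640.00 = 105.16 mm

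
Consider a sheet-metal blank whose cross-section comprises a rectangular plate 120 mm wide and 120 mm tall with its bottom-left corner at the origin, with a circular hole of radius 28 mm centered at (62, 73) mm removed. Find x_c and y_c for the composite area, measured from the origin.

plate: A = 120 × 120 = 14400.00, centroid at (60.00, 60.00).
hole: A = −π·28² = -2463.01, centroid at (62.00, 73.00).
ΣA = 11936.99 mm²
ΣAx_c = (14400.00)(60.00) + (-2463.01)(62.00) = 711293.46 mm³
ΣAy_c = (14400.00)(60.00) + (-2463.01)(73.00) = 684200.37 mm³
x_c = 711293.46 / 11936.99 = 59.59 mm
y_c = 684200.37 / 11936.99 = 57.32 mm

x_c = 59.59 mm, y_c = 57.32 mm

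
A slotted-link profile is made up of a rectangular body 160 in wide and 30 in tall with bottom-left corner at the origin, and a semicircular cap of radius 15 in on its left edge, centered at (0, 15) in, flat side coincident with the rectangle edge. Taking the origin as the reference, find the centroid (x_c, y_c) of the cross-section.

x_c = 74.08 in, y_c = 15.00 in

rectangular body: A = 160 × 30 = 4800.00, centroid at (80.00, 15.00).
semicircular end: A = ½π·15² = 353.43, centroid at (-6.37, 15.00).
ΣA = 5153.43 in², ΣAx_c = 381750.00 in³, ΣAy_c = 77301.44 in³.
x_c = 381750.00/5153.43 = 74.08 in; y_c = 77301.44/5153.43 = 15.00 in.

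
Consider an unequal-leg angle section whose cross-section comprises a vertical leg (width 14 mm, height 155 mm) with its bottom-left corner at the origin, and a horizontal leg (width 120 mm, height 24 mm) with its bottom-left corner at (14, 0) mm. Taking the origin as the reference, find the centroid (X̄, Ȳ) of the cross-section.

X̄ = 45.21 mm, Ȳ = 40.15 mm

Part | A | x̄ᵢ | ȳᵢ | A·x̄ᵢ | A·ȳᵢ
vertical leg | 2170.00 | 7.00 | 77.50 | 15190.00 | 168175.00
horizontal leg | 2880.00 | 74.00 | 12.00 | 213120.00 | 34560.00
Σ | 5050.00 |  |  | 228310.00 | 202735.00
X̄ = 228310.00 / 5050.00 = 45.21 mm
Ȳ = 202735.00 / 5050.00 = 40.15 mm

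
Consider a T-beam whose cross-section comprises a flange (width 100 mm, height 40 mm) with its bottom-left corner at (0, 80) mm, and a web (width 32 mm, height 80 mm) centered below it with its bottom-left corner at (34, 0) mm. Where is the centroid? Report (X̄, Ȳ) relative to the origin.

web: A = 32 × 80 = 2560.00, centroid at (50.00, 40.00).
flange: A = 100 × 40 = 4000.00, centroid at (50.00, 100.00).
ΣA = 6560.00 mm², ΣAX̄ = 328000.00 mm³, ΣAȲ = 502400.00 mm³.
X̄ = 328000.00/6560.00 = 50.00 mm; Ȳ = 502400.00/6560.00 = 76.59 mm.

X̄ = 50.00 mm, Ȳ = 76.59 mm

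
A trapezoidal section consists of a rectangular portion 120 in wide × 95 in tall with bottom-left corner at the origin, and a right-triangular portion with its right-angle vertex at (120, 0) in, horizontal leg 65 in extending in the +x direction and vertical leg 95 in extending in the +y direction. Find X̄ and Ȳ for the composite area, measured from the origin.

X̄ = 77.40 in, Ȳ = 44.13 in

Part | A | x̄ᵢ | ȳᵢ | A·x̄ᵢ | A·ȳᵢ
rectangular portion | 11400.00 | 60.00 | 47.50 | 684000.00 | 541500.00
triangular portion | 3087.50 | 141.67 | 31.67 | 437395.83 | 97770.83
Σ | 14487.50 |  |  | 1121395.83 | 639270.83
X̄ = 1121395.83 / 14487.50 = 77.40 in
Ȳ = 639270.83 / 14487.50 = 44.13 in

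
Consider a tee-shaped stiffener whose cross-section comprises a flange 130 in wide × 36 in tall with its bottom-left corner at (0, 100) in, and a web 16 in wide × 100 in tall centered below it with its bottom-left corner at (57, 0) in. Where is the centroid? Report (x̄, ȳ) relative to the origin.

x̄ = 65.00 in, ȳ = 100.68 in

web: A = 16 × 100 = 1600.00, centroid at (65.00, 50.00).
flange: A = 130 × 36 = 4680.00, centroid at (65.00, 118.00).
ΣA = 6280.00 in², ΣAx̄ = 408200.00 in³, ΣAȳ = 632240.00 in³.
x̄ = 408200.00/6280.00 = 65.00 in; ȳ = 632240.00/6280.00 = 100.68 in.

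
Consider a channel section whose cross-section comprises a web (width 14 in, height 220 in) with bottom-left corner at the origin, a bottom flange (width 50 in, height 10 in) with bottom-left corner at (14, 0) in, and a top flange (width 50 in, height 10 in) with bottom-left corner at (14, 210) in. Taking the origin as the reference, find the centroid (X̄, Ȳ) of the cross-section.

web: A = 14 × 220 = 3080.00, centroid at (7.00, 110.00).
bottom flange: A = 50 × 10 = 500.00, centroid at (39.00, 5.00).
top flange: A = 50 × 10 = 500.00, centroid at (39.00, 215.00).
ΣA = 4080.00 in²
ΣAX̄ = (3080.00)(7.00) + (500.00)(39.00) + (500.00)(39.00) = 60560.00 in³
ΣAȲ = (3080.00)(110.00) + (500.00)(5.00) + (500.00)(215.00) = 448800.00 in³
X̄ = 60560.00 / 4080.00 = 14.84 in
Ȳ = 448800.00 / 4080.00 = 110.00 in

X̄ = 14.84 in, Ȳ = 110.00 in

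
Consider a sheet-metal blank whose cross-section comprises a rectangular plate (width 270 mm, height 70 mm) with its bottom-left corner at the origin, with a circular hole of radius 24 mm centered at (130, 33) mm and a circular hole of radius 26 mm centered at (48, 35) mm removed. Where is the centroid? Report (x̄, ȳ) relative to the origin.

plate: A = 270 × 70 = 18900.00, centroid at (135.00, 35.00).
hole 1: A = −π·24² = -1809.56, centroid at (130.00, 33.00).
hole 2: A = −π·26² = -2123.72, centroid at (48.00, 35.00).
ΣA = 14966.73 mm²
ΣAx̄ = (18900.00)(135.00) + (-1809.56)(130.00) + (-2123.72)(48.00) = 2214319.14 mm³
ΣAȳ = (18900.00)(35.00) + (-1809.56)(33.00) + (-2123.72)(35.00) = 527454.52 mm³
x̄ = 2214319.14 / 14966.73 = 147.95 mm
ȳ = 527454.52 / 14966.73 = 35.24 mm

x̄ = 147.95 mm, ȳ = 35.24 mm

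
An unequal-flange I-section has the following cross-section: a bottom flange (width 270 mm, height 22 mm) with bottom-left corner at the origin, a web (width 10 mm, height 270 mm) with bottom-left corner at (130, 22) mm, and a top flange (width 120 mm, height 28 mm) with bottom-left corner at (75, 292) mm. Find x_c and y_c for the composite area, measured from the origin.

bottom flange: A = 270 × 22 = 5940.00, centroid at (135.00, 11.00).
web: A = 10 × 270 = 2700.00, centroid at (135.00, 157.00).
top flange: A = 120 × 28 = 3360.00, centroid at (135.00, 306.00).
ΣA = 12000.00 mm², ΣAx_c = 1620000.00 mm³, ΣAy_c = 1517400.00 mm³.
x_c = 1620000.00/12000.00 = 135.00 mm; y_c = 1517400.00/12000.00 = 126.45 mm.

x_c = 135.00 mm, y_c = 126.45 mm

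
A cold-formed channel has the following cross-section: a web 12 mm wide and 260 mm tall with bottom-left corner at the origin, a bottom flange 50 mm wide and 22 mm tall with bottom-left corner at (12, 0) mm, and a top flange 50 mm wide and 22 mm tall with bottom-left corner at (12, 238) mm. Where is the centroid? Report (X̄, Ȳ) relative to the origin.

X̄ = 18.82 mm, Ȳ = 130.00 mm

web: A = 12 × 260 = 3120.00, centroid at (6.00, 130.00).
bottom flange: A = 50 × 22 = 1100.00, centroid at (37.00, 11.00).
top flange: A = 50 × 22 = 1100.00, centroid at (37.00, 249.00).
ΣA = 5320.00 mm², ΣAX̄ = 100120.00 mm³, ΣAȲ = 691600.00 mm³.
X̄ = 100120.00/5320.00 = 18.82 mm; Ȳ = 691600.00/5320.00 = 130.00 mm.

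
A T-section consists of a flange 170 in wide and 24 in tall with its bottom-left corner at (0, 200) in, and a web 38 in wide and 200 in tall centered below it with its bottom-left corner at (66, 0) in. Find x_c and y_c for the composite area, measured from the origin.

Part | A | x̄ᵢ | ȳᵢ | A·x̄ᵢ | A·ȳᵢ
web | 7600.00 | 85.00 | 100.00 | 646000.00 | 760000.00
flange | 4080.00 | 85.00 | 212.00 | 346800.00 | 864960.00
Σ | 11680.00 |  |  | 992800.00 | 1624960.00
x_c = 992800.00 / 11680.00 = 85.00 in
y_c = 1624960.00 / 11680.00 = 139.12 in

x_c = 85.00 in, y_c = 139.12 in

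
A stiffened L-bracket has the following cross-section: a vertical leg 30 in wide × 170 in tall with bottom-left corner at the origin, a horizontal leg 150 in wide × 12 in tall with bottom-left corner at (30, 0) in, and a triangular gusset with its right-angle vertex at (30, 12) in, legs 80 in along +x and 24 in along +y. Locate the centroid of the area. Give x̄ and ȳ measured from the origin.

vertical leg: A = 30 × 170 = 5100.00, centroid at (15.00, 85.00).
horizontal leg: A = 150 × 12 = 1800.00, centroid at (105.00, 6.00).
gusset: A = ½·80·24 = 960.00, centroid at (56.67, 20.00).
ΣA = 7860.00 in², ΣAx̄ = 319900.00 in³, ΣAȳ = 463500.00 in³.
x̄ = 319900.00/7860.00 = 40.70 in; ȳ = 463500.00/7860.00 = 58.97 in.

x̄ = 40.70 in, ȳ = 58.97 in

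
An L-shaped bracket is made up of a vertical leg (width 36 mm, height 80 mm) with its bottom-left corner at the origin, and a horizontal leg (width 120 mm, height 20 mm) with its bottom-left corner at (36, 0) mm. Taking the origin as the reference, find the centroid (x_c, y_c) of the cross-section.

vertical leg: A = 36 × 80 = 2880.00, centroid at (18.00, 40.00).
horizontal leg: A = 120 × 20 = 2400.00, centroid at (96.00, 10.00).
ΣA = 5280.00 mm²
ΣAx_c = (2880.00)(18.00) + (2400.00)(96.00) = 282240.00 mm³
ΣAy_c = (2880.00)(40.00) + (2400.00)(10.00) = 139200.00 mm³
x_c = 282240.00 / 5280.00 = 53.45 mm
y_c = 139200.00 / 5280.00 = 26.36 mm

x_c = 53.45 mm, y_c = 26.36 mm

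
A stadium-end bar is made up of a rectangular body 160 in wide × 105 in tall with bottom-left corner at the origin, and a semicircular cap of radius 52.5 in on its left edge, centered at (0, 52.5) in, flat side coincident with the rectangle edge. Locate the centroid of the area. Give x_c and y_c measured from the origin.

x_c = 59.04 in, y_c = 52.50 in

Part | A | x̄ᵢ | ȳᵢ | A·x̄ᵢ | A·ȳᵢ
rectangular body | 16800.00 | 80.00 | 52.50 | 1344000.00 | 882000.00
semicircular end | 4329.51 | -22.28 | 52.50 | -96468.75 | 227299.14
Σ | 21129.51 |  |  | 1247531.25 | 1109299.14
x_c = 1247531.25 / 21129.51 = 59.04 in
y_c = 1109299.14 / 21129.51 = 52.50 in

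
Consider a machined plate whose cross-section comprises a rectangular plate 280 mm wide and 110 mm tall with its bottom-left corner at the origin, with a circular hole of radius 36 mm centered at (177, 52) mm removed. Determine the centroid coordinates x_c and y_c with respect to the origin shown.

x_c = 134.36 mm, y_c = 55.46 mm

plate: A = 280 × 110 = 30800.00, centroid at (140.00, 55.00).
hole: A = −π·36² = -4071.50, centroid at (177.00, 52.00).
ΣA = 26728.50 mm², ΣAx_c = 3591343.78 mm³, ΣAy_c = 1482281.79 mm³.
x_c = 3591343.78/26728.50 = 134.36 mm; y_c = 1482281.79/26728.50 = 55.46 mm.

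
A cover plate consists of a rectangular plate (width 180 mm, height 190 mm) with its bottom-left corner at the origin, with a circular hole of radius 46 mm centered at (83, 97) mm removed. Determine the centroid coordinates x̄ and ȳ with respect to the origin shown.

plate: A = 180 × 190 = 34200.00, centroid at (90.00, 95.00).
hole: A = −π·46² = -6647.61, centroid at (83.00, 97.00).
ΣA = 27552.39 mm², ΣAx̄ = 2526248.37 mm³, ΣAȳ = 2604181.82 mm³.
x̄ = 2526248.37/27552.39 = 91.69 mm; ȳ = 2604181.82/27552.39 = 94.52 mm.

x̄ = 91.69 mm, ȳ = 94.52 mm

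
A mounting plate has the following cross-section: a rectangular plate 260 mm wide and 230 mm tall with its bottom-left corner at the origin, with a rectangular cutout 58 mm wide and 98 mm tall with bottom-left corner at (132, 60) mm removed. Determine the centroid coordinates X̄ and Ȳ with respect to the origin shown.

plate: A = 260 × 230 = 59800.00, centroid at (130.00, 115.00).
hole: A = −(58 × 98) = -5684.00, centroid at (161.00, 109.00).
ΣA = 54116.00 mm², ΣAX̄ = 6858876.00 mm³, ΣAȲ = 6257444.00 mm³.
X̄ = 6858876.00/54116.00 = 126.74 mm; Ȳ = 6257444.00/54116.00 = 115.63 mm.

X̄ = 126.74 mm, Ȳ = 115.63 mm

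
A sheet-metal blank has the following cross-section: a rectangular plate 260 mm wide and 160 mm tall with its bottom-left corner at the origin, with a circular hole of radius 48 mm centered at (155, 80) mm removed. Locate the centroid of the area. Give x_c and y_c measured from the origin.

x_c = 124.73 mm, y_c = 80.00 mm

plate: A = 260 × 160 = 41600.00, centroid at (130.00, 80.00).
hole: A = −π·48² = -7238.23, centroid at (155.00, 80.00).
ΣA = 34361.77 mm², ΣAx_c = 4286074.43 mm³, ΣAy_c = 2748941.64 mm³.
x_c = 4286074.43/34361.77 = 124.73 mm; y_c = 2748941.64/34361.77 = 80.00 mm.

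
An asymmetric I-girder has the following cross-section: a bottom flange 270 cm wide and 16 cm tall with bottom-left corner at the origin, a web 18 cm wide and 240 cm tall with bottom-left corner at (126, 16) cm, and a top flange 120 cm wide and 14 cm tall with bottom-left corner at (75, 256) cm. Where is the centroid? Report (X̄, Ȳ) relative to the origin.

bottom flange: A = 270 × 16 = 4320.00, centroid at (135.00, 8.00).
web: A = 18 × 240 = 4320.00, centroid at (135.00, 136.00).
top flange: A = 120 × 14 = 1680.00, centroid at (135.00, 263.00).
ΣA = 10320.00 cm², ΣAX̄ = 1393200.00 cm³, ΣAȲ = 1063920.00 cm³.
X̄ = 1393200.00/10320.00 = 135.00 cm; Ȳ = 1063920.00/10320.00 = 103.09 cm.

X̄ = 135.00 cm, Ȳ = 103.09 cm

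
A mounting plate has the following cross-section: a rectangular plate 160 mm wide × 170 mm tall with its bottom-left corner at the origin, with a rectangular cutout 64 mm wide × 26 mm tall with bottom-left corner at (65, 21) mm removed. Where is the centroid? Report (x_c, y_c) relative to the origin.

plate: A = 160 × 170 = 27200.00, centroid at (80.00, 85.00).
hole: A = −(64 × 26) = -1664.00, centroid at (97.00, 34.00).
ΣA = 25536.00 mm²
ΣAx_c = (27200.00)(80.00) + (-1664.00)(97.00) = 2014592.00 mm³
ΣAy_c = (27200.00)(85.00) + (-1664.00)(34.00) = 2255424.00 mm³
x_c = 2014592.00 / 25536.00 = 78.89 mm
y_c = 2255424.00 / 25536.00 = 88.32 mm

x_c = 78.89 mm, y_c = 88.32 mm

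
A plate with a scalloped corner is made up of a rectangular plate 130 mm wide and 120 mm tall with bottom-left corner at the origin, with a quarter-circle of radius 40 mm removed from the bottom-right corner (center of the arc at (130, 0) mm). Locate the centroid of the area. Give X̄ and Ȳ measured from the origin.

X̄ = 60.79 mm, Ȳ = 63.77 mm

plate: A = 130 × 120 = 15600.00, centroid at (65.00, 60.00).
removed quarter-circle: A = −¼π·40² = -1256.64, centroid at (113.02, 16.98).
ΣA = 14343.36 mm², ΣAX̄ = 871970.52 mm³, ΣAȲ = 914666.67 mm³.
X̄ = 871970.52/14343.36 = 60.79 mm; Ȳ = 914666.67/14343.36 = 63.77 mm.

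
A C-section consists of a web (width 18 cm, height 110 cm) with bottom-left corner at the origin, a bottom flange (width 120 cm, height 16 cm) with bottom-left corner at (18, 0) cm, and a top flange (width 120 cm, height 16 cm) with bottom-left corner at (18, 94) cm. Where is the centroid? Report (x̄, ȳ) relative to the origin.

x̄ = 54.53 cm, ȳ = 55.00 cm

Part | A | x̄ᵢ | ȳᵢ | A·x̄ᵢ | A·ȳᵢ
web | 1980.00 | 9.00 | 55.00 | 17820.00 | 108900.00
bottom flange | 1920.00 | 78.00 | 8.00 | 149760.00 | 15360.00
top flange | 1920.00 | 78.00 | 102.00 | 149760.00 | 195840.00
Σ | 5820.00 |  |  | 317340.00 | 320100.00
x̄ = 317340.00 / 5820.00 = 54.53 cm
ȳ = 320100.00 / 5820.00 = 55.00 cm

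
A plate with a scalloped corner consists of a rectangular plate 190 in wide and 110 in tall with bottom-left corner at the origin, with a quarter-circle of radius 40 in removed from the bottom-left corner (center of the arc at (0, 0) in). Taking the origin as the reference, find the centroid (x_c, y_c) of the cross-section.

x_c = 99.99 in, y_c = 57.43 in

plate: A = 190 × 110 = 20900.00, centroid at (95.00, 55.00).
removed quarter-circle: A = −¼π·40² = -1256.64, centroid at (16.98, 16.98).
ΣA = 19643.36 in², ΣAx_c = 1964166.67 in³, ΣAy_c = 1128166.67 in³.
x_c = 1964166.67/19643.36 = 99.99 in; y_c = 1128166.67/19643.36 = 57.43 in.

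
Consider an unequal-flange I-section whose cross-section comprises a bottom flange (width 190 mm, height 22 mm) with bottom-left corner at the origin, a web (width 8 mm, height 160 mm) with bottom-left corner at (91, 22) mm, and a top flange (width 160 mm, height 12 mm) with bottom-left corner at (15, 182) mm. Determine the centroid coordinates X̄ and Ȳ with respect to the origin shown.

Part | A | x̄ᵢ | ȳᵢ | A·x̄ᵢ | A·ȳᵢ
bottom flange | 4180.00 | 95.00 | 11.00 | 397100.00 | 45980.00
web | 1280.00 | 95.00 | 102.00 | 121600.00 | 130560.00
top flange | 1920.00 | 95.00 | 188.00 | 182400.00 | 360960.00
Σ | 7380.00 |  |  | 701100.00 | 537500.00
X̄ = 701100.00 / 7380.00 = 95.00 mm
Ȳ = 537500.00 / 7380.00 = 72.83 mm

X̄ = 95.00 mm, Ȳ = 72.83 mm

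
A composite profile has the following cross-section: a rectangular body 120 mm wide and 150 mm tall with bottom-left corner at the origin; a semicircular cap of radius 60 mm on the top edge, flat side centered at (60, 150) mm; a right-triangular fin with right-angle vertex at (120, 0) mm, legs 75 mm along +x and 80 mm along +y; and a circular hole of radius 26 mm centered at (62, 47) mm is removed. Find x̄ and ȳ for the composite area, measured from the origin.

rectangular body: A = 120 × 150 = 18000.00, centroid at (60.00, 75.00).
semicircular top: A = ½π·60² = 5654.87, centroid at (60.00, 175.46).
triangular fin: A = ½·75·80 = 3000.00, centroid at (145.00, 26.67).
hole: A = −π·26² = -2123.72, centroid at (62.00, 47.00).
ΣA = 24531.15 mm², ΣAx̄ = 1722621.58 mm³, ΣAȳ = 2322415.33 mm³.
x̄ = 1722621.58/24531.15 = 70.22 mm; ȳ = 2322415.33/24531.15 = 94.67 mm.

x̄ = 70.22 mm, ȳ = 94.67 mm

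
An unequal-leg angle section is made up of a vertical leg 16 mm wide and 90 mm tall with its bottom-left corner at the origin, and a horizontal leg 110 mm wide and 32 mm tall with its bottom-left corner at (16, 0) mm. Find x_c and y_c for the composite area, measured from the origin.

x_c = 52.71 mm, y_c = 24.42 mm

vertical leg: A = 16 × 90 = 1440.00, centroid at (8.00, 45.00).
horizontal leg: A = 110 × 32 = 3520.00, centroid at (71.00, 16.00).
ΣA = 4960.00 mm², ΣAx_c = 261440.00 mm³, ΣAy_c = 121120.00 mm³.
x_c = 261440.00/4960.00 = 52.71 mm; y_c = 121120.00/4960.00 = 24.42 mm.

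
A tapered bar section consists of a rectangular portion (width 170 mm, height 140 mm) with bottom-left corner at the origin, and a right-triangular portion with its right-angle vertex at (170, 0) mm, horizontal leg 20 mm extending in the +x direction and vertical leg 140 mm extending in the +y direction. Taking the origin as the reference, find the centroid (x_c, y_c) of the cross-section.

x_c = 90.09 mm, y_c = 68.70 mm

rectangular portion: A = 170 × 140 = 23800.00, centroid at (85.00, 70.00).
triangular portion: A = ½·20·140 = 1400.00, centroid at (176.67, 46.67).
ΣA = 25200.00 mm², ΣAx_c = 2270333.33 mm³, ΣAy_c = 1731333.33 mm³.
x_c = 2270333.33/25200.00 = 90.09 mm; y_c = 1731333.33/25200.00 = 68.70 mm.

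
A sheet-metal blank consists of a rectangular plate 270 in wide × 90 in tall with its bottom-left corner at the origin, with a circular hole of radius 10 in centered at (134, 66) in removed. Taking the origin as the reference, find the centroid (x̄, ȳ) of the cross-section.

x̄ = 135.01 in, ȳ = 44.72 in

plate: A = 270 × 90 = 24300.00, centroid at (135.00, 45.00).
hole: A = −π·10² = -314.16, centroid at (134.00, 66.00).
ΣA = 23985.84 in²
ΣAx̄ = (24300.00)(135.00) + (-314.16)(134.00) = 3238402.66 in³
ΣAȳ = (24300.00)(45.00) + (-314.16)(66.00) = 1072765.49 in³
x̄ = 3238402.66 / 23985.84 = 135.01 in
ȳ = 1072765.49 / 23985.84 = 44.72 in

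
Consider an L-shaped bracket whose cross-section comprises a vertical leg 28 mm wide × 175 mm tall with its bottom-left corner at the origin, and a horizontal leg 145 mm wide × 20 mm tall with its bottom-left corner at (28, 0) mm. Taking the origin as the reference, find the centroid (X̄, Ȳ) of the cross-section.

X̄ = 46.16 mm, Ȳ = 58.69 mm

Part | A | x̄ᵢ | ȳᵢ | A·x̄ᵢ | A·ȳᵢ
vertical leg | 4900.00 | 14.00 | 87.50 | 68600.00 | 428750.00
horizontal leg | 2900.00 | 100.50 | 10.00 | 291450.00 | 29000.00
Σ | 7800.00 |  |  | 360050.00 | 457750.00
X̄ = 360050.00 / 7800.00 = 46.16 mm
Ȳ = 457750.00 / 7800.00 = 58.69 mm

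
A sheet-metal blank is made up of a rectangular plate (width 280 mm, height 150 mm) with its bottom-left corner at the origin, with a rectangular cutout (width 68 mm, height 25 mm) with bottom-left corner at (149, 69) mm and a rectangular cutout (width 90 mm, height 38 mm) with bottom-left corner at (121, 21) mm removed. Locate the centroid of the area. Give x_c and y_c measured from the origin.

Part | A | x̄ᵢ | ȳᵢ | A·x̄ᵢ | A·ȳᵢ
plate | 42000.00 | 140.00 | 75.00 | 5880000.00 | 3150000.00
hole 1 | -1700.00 | 183.00 | 81.50 | -311100.00 | -138550.00
hole 2 | -3420.00 | 166.00 | 40.00 | -567720.00 | -136800.00
Σ | 36880.00 |  |  | 5001180.00 | 2874650.00
x_c = 5001180.00 / 36880.00 = 135.61 mm
y_c = 2874650.00 / 36880.00 = 77.95 mm

x_c = 135.61 mm, y_c = 77.95 mm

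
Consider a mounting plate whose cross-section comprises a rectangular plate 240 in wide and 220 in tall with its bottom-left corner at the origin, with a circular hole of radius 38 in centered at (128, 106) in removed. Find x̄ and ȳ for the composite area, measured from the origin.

x̄ = 119.25 in, ȳ = 110.38 in

plate: A = 240 × 220 = 52800.00, centroid at (120.00, 110.00).
hole: A = −π·38² = -4536.46, centroid at (128.00, 106.00).
ΣA = 48263.54 in²
ΣAx̄ = (52800.00)(120.00) + (-4536.46)(128.00) = 5755333.15 in³
ΣAȳ = (52800.00)(110.00) + (-4536.46)(106.00) = 5327135.26 in³
x̄ = 5755333.15 / 48263.54 = 119.25 in
ȳ = 5327135.26 / 48263.54 = 110.38 in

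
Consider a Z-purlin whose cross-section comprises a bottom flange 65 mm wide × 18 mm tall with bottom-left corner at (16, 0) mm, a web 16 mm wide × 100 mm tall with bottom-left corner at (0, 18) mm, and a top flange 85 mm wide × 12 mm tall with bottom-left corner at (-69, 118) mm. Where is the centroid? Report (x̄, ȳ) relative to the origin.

x̄ = 11.22 mm, ȳ = 64.86 mm

bottom flange: A = 65 × 18 = 1170.00, centroid at (48.50, 9.00).
web: A = 16 × 100 = 1600.00, centroid at (8.00, 68.00).
top flange: A = 85 × 12 = 1020.00, centroid at (-26.50, 124.00).
ΣA = 3790.00 mm²
ΣAx̄ = (1170.00)(48.50) + (1600.00)(8.00) + (1020.00)(-26.50) = 42515.00 mm³
ΣAȳ = (1170.00)(9.00) + (1600.00)(68.00) + (1020.00)(124.00) = 245810.00 mm³
x̄ = 42515.00 / 3790.00 = 11.22 mm
ȳ = 245810.00 / 3790.00 = 64.86 mm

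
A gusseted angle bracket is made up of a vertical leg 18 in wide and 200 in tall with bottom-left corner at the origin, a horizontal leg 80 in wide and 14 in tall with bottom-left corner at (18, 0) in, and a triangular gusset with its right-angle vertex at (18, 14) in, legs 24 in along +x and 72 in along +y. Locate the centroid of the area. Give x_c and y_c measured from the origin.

vertical leg: A = 18 × 200 = 3600.00, centroid at (9.00, 100.00).
horizontal leg: A = 80 × 14 = 1120.00, centroid at (58.00, 7.00).
gusset: A = ½·24·72 = 864.00, centroid at (26.00, 38.00).
ΣA = 5584.00 in²
ΣAx_c = (3600.00)(9.00) + (1120.00)(58.00) + (864.00)(26.00) = 119824.00 in³
ΣAy_c = (3600.00)(100.00) + (1120.00)(7.00) + (864.00)(38.00) = 400672.00 in³
x_c = 119824.00 / 5584.00 = 21.46 in
y_c = 400672.00 / 5584.00 = 71.75 in

x_c = 21.46 in, y_c = 71.75 in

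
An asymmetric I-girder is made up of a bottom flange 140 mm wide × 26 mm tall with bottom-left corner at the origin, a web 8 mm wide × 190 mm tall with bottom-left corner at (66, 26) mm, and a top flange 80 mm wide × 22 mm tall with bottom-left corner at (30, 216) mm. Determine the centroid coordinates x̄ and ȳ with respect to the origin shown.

Part | A | x̄ᵢ | ȳᵢ | A·x̄ᵢ | A·ȳᵢ
bottom flange | 3640.00 | 70.00 | 13.00 | 254800.00 | 47320.00
web | 1520.00 | 70.00 | 121.00 | 106400.00 | 183920.00
top flange | 1760.00 | 70.00 | 227.00 | 123200.00 | 399520.00
Σ | 6920.00 |  |  | 484400.00 | 630760.00
x̄ = 484400.00 / 6920.00 = 70.00 mm
ȳ = 630760.00 / 6920.00 = 91.15 mm

x̄ = 70.00 mm, ȳ = 91.15 mm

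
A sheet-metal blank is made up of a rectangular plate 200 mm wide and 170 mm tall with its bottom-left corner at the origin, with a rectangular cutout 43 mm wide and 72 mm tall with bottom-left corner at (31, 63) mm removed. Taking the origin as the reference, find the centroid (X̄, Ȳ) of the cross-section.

X̄ = 104.76 mm, Ȳ = 83.60 mm

Part | A | x̄ᵢ | ȳᵢ | A·x̄ᵢ | A·ȳᵢ
plate | 34000.00 | 100.00 | 85.00 | 3400000.00 | 2890000.00
hole | -3096.00 | 52.50 | 99.00 | -162540.00 | -306504.00
Σ | 30904.00 |  |  | 3237460.00 | 2583496.00
X̄ = 3237460.00 / 30904.00 = 104.76 mm
Ȳ = 2583496.00 / 30904.00 = 83.60 mm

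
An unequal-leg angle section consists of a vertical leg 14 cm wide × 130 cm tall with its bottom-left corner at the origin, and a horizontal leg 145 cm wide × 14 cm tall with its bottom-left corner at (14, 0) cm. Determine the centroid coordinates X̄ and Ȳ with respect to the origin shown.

vertical leg: A = 14 × 130 = 1820.00, centroid at (7.00, 65.00).
horizontal leg: A = 145 × 14 = 2030.00, centroid at (86.50, 7.00).
ΣA = 3850.00 cm², ΣAX̄ = 188335.00 cm³, ΣAȲ = 132510.00 cm³.
X̄ = 188335.00/3850.00 = 48.92 cm; Ȳ = 132510.00/3850.00 = 34.42 cm.

X̄ = 48.92 cm, Ȳ = 34.42 cm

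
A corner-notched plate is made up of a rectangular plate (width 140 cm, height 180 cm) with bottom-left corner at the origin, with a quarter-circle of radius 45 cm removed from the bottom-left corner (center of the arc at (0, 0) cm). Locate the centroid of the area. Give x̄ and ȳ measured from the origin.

plate: A = 140 × 180 = 25200.00, centroid at (70.00, 90.00).
removed quarter-circle: A = −¼π·45² = -1590.43, centroid at (19.10, 19.10).
ΣA = 23609.57 cm², ΣAx̄ = 1733625.00 cm³, ΣAȳ = 2237625.00 cm³.
x̄ = 1733625.00/23609.57 = 73.43 cm; ȳ = 2237625.00/23609.57 = 94.78 cm.

x̄ = 73.43 cm, ȳ = 94.78 cm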